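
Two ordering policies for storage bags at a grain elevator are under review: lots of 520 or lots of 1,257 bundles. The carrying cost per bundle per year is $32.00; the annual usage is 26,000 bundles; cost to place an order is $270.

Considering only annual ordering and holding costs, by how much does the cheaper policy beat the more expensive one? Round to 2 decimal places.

$3,876.73

Annual cost at Q: ordering D·S/Q plus holding Q·H/2.
TC(520) = (26,000/520)×270 + (520/2)×32 = $21,820.00
TC(1,257) = (26,000/1,257)×270 + (1,257/2)×32 = $25,696.73
|ΔTC| = |$21,820.00 − $25,696.73| = $3,876.73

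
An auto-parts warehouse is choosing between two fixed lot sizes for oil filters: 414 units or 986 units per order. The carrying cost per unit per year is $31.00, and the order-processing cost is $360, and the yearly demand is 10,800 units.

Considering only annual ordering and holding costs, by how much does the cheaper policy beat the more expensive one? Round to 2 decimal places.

$3,417.90

TC(Q) = (D/Q)S + (Q/2)H
TC(414) = (10,800/414)×360 + (414/2)×31 = $15,808.30
TC(986) = (10,800/986)×360 + (986/2)×31 = $19,226.20
|ΔTC| = |$15,808.30 − $19,226.20| = $3,417.90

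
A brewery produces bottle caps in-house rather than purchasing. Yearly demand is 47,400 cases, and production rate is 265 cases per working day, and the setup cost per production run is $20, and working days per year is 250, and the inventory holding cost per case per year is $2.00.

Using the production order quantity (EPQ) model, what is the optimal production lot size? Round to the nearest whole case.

d = 47,400/250 = 189.6000 cases/day;  effective holding cost H(1 − d/p) = 2·(1 − 189.6000/265) = 0.56906
Q* = √(2DS / H_eff) = √(2·47,400·20 / 0.56906) ≈ 1,825.33

1,825 cases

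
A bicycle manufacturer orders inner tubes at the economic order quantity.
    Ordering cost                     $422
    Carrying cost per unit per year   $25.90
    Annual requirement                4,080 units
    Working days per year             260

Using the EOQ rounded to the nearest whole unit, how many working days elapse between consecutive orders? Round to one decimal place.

23.3 days

2DS/H = 2·4,080·422/25.9 = 132,954.44
EOQ = √132,954.44 ≈ 364.63 → Q = 365 units
Days between orders = 260 / (D/Q) = 260 / 11.178 ≈ 23.260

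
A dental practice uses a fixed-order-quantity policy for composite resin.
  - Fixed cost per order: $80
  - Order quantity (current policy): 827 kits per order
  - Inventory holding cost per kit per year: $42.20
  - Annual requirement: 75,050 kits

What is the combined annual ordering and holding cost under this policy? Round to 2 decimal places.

Annual ordering cost = (D/Q)·S = (75,050/827) × 80 = $7,259.98
Annual holding cost  = (Q/2)·H = (827/2) × 42.2 = $17,449.70
Total = $7,259.98 + $17,449.70 = $24,709.68

$24,709.68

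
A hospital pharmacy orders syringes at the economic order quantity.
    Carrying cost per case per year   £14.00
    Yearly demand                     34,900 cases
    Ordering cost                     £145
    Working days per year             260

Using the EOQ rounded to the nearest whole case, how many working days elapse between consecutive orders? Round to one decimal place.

6.3 days

Q* = √(2·D·S / H) = √(2·34,900·145 / 14) = √722,928.6 ≈ 850.25 → Q = 850 cases
Cycle time = (working days × Q)/D = (260 × 850) / 34,900 = 6.332 days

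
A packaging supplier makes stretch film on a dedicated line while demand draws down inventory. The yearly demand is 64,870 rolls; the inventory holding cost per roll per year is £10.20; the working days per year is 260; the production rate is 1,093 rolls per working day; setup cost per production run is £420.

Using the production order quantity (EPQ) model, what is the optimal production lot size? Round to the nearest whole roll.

d = 64,870/260 = 249.5000 rolls/day;  effective holding cost H(1 − d/p) = 10.2·(1 − 249.5000/1093) = 7.87164
Q* = √(2DS / H_eff) = √(2·64,870·420 / 7.87164) ≈ 2,631.05

2,631 rolls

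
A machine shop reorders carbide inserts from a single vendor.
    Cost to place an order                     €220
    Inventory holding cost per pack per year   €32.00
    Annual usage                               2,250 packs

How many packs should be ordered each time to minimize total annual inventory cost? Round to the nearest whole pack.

EOQ = √(2DS/H) = √(2 × 2,250 × 220 / 32)
    = √(30,937.50) ≈ 175.89

176 packs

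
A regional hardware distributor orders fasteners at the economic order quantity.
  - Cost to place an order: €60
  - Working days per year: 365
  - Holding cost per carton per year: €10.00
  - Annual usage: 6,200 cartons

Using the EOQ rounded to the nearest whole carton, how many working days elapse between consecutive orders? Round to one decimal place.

EOQ = √(2DS/H) = √(2 × 6,200 × 60 / 10)
    = √(74,400.00) ≈ 272.76 → Q = 273 cartons
T = Q/D × 365 days = 273/6,200 × 365 = 16.072 days

16.1 days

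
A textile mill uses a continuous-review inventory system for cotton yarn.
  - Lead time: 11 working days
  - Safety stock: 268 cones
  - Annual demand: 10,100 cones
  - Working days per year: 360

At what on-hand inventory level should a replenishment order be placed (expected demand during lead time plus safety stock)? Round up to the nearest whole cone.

577 cones

Daily demand d = 10,100 / 360 = 28.056 cones/day
Demand during lead time = 28.056 × 11 = 308.61
Reorder point = 308.61 + 268 = 576.61 → round up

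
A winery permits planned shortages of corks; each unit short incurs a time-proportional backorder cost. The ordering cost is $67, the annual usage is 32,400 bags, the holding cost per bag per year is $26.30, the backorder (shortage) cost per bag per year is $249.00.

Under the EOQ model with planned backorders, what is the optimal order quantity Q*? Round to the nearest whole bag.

427 bags

Q* = √(2DS/H) · √((H + b)/b)
   = √(2 × 32,400 × 67 / 26.3) · √((26.3 + 249) / 249)
   = 406.300 × 1.0515 ≈ 427.22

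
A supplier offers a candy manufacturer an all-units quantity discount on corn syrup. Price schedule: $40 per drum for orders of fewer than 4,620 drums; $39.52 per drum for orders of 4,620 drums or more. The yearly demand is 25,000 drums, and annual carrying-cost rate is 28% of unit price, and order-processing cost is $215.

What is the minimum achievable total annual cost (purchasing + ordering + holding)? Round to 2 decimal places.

$1,010,972.69

H₁ = 28%×$40 = $11.2000;  H₂ = 28%×$39.52 = $11.0656
EOQ₁ = √(2×25,000×215/11.2000) = 979.70  (< 4,620, feasible at tier 1)
EOQ₂ = √(2×25,000×215/11.0656) = 985.64  (< 4,620 → use Q = 4,620 at tier-2 price)
TC(tier 1 (EOQ₁), Q≈979.7) = $1,010,972.69
TC(tier 2, Q≈4,620.0) = $1,014,724.96
Minimum at tier 1 (EOQ₁): $1,010,972.69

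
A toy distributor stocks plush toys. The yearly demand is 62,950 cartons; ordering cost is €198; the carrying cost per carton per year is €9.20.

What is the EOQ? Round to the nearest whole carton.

2DS/H = 2·62,950·198/9.2 = 2,709,586.96
EOQ = √2,709,586.96 ≈ 1,646.08

1,646 cartons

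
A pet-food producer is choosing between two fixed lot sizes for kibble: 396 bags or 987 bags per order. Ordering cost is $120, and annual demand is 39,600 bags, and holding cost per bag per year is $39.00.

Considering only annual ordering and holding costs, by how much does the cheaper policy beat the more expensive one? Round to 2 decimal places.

$4,339.09

TC(Q) = (D/Q)S + (Q/2)H
TC(396) = (39,600/396)×120 + (396/2)×39 = $19,722.00
TC(987) = (39,600/987)×120 + (987/2)×39 = $24,061.09
Lots of 396 are cheaper by $4,339.09.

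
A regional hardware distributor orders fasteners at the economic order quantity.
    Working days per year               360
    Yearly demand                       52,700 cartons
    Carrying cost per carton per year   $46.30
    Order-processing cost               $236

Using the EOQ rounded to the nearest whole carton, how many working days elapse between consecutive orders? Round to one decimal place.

5.0 days

Q* = √(2·D·S / H) = √(2·52,700·236 / 46.3) = √537,244.1 ≈ 732.97 → Q = 733 cartons
T = Q/D × 360 days = 733/52,700 × 360 = 5.007 days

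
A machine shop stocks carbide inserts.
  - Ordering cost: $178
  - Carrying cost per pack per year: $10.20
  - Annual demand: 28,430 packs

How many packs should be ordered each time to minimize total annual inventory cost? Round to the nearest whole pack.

996 packs

EOQ = √(2DS/H) = √(2 × 28,430 × 178 / 10.2)
    = √(992,262.75) ≈ 996.12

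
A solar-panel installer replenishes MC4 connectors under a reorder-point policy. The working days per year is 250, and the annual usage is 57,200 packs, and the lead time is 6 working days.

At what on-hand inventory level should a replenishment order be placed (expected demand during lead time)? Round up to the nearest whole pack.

Daily demand d = 57,200 / 250 = 228.800 packs/day
Demand during lead time = 228.800 × 6 = 1,372.80
Reorder point = 1,372.80 → round up

1,373 packs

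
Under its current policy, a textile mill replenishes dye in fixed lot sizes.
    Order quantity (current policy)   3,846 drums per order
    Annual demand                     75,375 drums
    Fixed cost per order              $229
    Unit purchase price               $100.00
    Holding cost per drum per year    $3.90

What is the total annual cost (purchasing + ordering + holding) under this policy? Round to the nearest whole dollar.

Annual ordering cost = (D/Q)·S = (75,375/3,846) × 229 = $4,488.01
Annual holding cost  = (Q/2)·H = (3,846/2) × 3.9 = $7,499.70
Purchase cost = D·C = 75,375 × 100 = $7,537,500.00
Total = $4,488.01 + $7,499.70 + $7,537,500.00 = $7,549,487.71

$7,549,488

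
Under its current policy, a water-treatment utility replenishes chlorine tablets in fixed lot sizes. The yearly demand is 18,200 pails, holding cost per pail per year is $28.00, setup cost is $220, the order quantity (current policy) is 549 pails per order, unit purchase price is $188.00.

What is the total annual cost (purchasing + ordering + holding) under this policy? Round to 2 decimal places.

Annual ordering cost = (D/Q)·S = (18,200/549) × 220 = $7,293.26
Annual holding cost  = (Q/2)·H = (549/2) × 28 = $7,686.00
Purchase cost = D·C = 18,200 × 188 = $3,421,600.00
Total = $7,293.26 + $7,686.00 + $3,421,600.00 = $3,436,579.26

$3,436,579.26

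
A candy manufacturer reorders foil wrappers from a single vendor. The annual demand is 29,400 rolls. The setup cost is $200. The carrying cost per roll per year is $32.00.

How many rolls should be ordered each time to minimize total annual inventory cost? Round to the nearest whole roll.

2DS/H = 2·29,400·200/32 = 367,500.00
EOQ = √367,500.00 ≈ 606.22

606 rolls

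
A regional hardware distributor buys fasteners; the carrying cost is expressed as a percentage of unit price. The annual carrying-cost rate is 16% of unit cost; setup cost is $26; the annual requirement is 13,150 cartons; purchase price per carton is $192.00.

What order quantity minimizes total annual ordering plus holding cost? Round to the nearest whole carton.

149 cartons

Holding cost per carton per year: H = 16% × $192 = $30.7200
Q* = √(2·D·S / H) = √(2·13,150·26 / 30.72) = √22,259.1 ≈ 149.19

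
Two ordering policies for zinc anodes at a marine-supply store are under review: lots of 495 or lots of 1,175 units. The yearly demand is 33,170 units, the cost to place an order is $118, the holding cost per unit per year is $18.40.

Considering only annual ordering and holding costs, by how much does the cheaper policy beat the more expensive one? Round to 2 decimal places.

$1,679.92

Annual cost at Q: ordering D·S/Q plus holding Q·H/2.
TC(495) = (33,170/495)×118 + (495/2)×18.4 = $12,461.19
TC(1,175) = (33,170/1,175)×118 + (1,175/2)×18.4 = $14,141.11
Cheaper: Q = 495.  Difference = $1,679.92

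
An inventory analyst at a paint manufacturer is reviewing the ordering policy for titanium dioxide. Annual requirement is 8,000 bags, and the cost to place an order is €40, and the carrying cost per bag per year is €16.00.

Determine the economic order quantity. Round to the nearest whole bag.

200 bags

Q* = √(2·D·S / H) = √(2·8,000·40 / 16) = √40,000.0 ≈ 200.00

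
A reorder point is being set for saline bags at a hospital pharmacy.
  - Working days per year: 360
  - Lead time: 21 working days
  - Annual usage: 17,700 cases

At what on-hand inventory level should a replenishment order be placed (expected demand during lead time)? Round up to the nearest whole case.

Daily demand d = 17,700 / 360 = 49.167 cases/day
Demand during lead time = 49.167 × 21 = 1,032.50
Reorder point = 1,032.50 → round up

1,033 cases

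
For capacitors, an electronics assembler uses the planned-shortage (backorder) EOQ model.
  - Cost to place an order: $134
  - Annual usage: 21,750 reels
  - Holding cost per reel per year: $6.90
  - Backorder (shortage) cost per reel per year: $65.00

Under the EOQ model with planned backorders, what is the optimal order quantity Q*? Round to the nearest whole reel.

Basic EOQ = √(2·21,750·134/6.9) = 919.121
Backorder adjustment √((H+b)/b) = √((6.9+65)/65) = 1.0517
Q* = 919.121 × 1.0517 ≈ 966.67

967 reels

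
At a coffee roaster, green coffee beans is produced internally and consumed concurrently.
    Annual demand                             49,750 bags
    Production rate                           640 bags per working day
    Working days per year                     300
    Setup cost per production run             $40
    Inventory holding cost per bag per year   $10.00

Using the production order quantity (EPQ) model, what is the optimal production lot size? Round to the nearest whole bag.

733 bags

d = 49,750/300 = 165.8333 bags/day;  effective holding cost H(1 − d/p) = 10·(1 − 165.8333/640) = 7.40885
Q* = √(2DS / H_eff) = √(2·49,750·40 / 7.40885) ≈ 732.94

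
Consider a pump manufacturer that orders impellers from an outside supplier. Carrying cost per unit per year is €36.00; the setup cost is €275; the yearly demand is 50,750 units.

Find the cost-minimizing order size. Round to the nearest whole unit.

881 units

Optimal lot size Q* = (2 × 50,750 × €275 / €36)^½ ≈ 880.54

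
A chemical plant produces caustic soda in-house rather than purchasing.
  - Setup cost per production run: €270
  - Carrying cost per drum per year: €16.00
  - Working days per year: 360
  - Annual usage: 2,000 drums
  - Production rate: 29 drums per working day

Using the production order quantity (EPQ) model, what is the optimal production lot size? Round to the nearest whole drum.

289 drums

d = 2,000/360 = 5.5556 drums/day;  effective holding cost H(1 − d/p) = 16·(1 − 5.5556/29) = 12.93487
Q* = √(2DS / H_eff) = √(2·2,000·270 / 12.93487) ≈ 288.96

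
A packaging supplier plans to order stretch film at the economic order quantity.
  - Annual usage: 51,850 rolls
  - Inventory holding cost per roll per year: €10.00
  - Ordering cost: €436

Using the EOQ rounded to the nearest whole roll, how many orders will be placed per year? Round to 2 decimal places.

Q* = √(2·D·S / H) = √(2·51,850·436 / 10) = √4,521,320.0 ≈ 2,126.34 → Q = 2,126
N = D/Q = 51,850/2,126 ≈ 24.389 orders/yr

24.39 orders per year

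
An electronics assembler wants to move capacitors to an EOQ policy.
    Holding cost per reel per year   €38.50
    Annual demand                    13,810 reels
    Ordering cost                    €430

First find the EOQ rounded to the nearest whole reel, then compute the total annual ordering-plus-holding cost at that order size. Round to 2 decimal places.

EOQ = √(2DS/H) = √(2 × 13,810 × 430 / 38.5)
    = √(308,483.12) ≈ 555.41 → Q = 555 reels
Ordering: D/Q × S = 13,810/555 × €430 = €10,699.64
Holding:  Q/2 × H = 555/2 × €38.5 = €10,683.75
Total = €10,699.64 + €10,683.75 = €21,383.39

€21,383.39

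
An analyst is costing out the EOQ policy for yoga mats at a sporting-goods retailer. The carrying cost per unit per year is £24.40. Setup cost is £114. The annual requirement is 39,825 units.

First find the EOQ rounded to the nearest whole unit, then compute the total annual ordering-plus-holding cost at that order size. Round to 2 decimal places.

£14,884.70

Q* = √(2·D·S / H) = √(2·39,825·114 / 24.4) = √372,135.2 ≈ 610.03 → Q = 610 units
Ordering: D/Q × S = 39,825/610 × £114 = £7,442.70
Holding:  Q/2 × H = 610/2 × £24.4 = £7,442.00
Total = £7,442.70 + £7,442.00 = £14,884.70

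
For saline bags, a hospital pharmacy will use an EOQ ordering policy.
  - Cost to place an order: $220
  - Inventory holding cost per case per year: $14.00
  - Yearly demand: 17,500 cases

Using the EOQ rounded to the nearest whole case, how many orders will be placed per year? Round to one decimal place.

EOQ = √(2DS/H) = √(2 × 17,500 × 220 / 14)
    = √(550,000.00) ≈ 741.62 → Q = 742
N = D/Q = 17,500/742 ≈ 23.585 orders/yr

23.6 orders per year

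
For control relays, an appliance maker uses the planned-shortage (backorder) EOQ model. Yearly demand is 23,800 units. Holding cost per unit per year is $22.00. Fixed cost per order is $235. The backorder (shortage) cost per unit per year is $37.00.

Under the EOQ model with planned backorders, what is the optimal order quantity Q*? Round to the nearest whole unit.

900 units

Basic EOQ = √(2·23,800·235/22) = 713.060
Backorder adjustment √((H+b)/b) = √((22+37)/37) = 1.2628
Q* = 713.060 × 1.2628 ≈ 900.43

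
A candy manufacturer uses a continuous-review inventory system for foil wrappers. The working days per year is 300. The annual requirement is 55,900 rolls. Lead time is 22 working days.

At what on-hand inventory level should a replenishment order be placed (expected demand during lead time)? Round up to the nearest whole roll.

4,100 rolls

Daily demand d = 55,900 / 300 = 186.333 rolls/day
Demand during lead time = 186.333 × 22 = 4,099.33
Reorder point = 4,099.33 → round up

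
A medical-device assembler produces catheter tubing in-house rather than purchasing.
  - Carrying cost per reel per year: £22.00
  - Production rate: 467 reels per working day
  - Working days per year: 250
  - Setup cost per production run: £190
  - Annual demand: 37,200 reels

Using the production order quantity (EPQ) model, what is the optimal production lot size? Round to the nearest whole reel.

971 reels

d = 37,200/250 = 148.8000 reels/day;  effective holding cost H(1 − d/p) = 22·(1 − 148.8000/467) = 14.99015
Q* = √(2DS / H_eff) = √(2·37,200·190 / 14.99015) ≈ 971.09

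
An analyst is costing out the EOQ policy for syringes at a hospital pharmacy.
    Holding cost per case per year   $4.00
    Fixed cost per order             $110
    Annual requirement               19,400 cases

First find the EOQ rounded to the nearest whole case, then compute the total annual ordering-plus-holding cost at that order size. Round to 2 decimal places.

2DS/H = 2·19,400·110/4 = 1,067,000.00
EOQ = √1,067,000.00 ≈ 1,032.96 → Q = 1,033 cases
Orders/yr = 19,400/1,033 = 18.780; ordering cost = 18.780 × $110 = $2,065.83
Average inventory = 1,033/2 = 516.5; holding cost = 516.5 × $4 = $2,066.00
Total = $2,065.83 + $2,066.00 = $4,131.83

$4,131.83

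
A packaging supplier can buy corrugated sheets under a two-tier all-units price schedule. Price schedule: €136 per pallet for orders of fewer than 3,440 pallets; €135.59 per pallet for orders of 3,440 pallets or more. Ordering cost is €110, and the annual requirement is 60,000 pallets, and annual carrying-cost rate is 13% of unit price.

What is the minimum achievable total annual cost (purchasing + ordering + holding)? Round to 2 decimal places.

H₁ = 13%×€136 = €17.6800;  H₂ = 13%×€135.59 = €17.6267
EOQ₁ = √(2×60,000×110/17.6800) = 864.06  (< 3,440, feasible at tier 1)
EOQ₂ = √(2×60,000×110/17.6267) = 865.37  (< 3,440 → use Q = 3,440 at tier-2 price)
TC(tier 1 (EOQ₁), Q≈864.1) = €8,175,276.65
TC(tier 2, Q≈3,440.0) = €8,167,636.53
Minimum at tier 2: €8,167,636.53

€8,167,636.53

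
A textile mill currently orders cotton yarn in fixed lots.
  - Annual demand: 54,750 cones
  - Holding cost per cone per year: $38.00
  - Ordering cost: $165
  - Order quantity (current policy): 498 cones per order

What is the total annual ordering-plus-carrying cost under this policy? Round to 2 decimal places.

Annual ordering cost = (D/Q)·S = (54,750/498) × 165 = $18,140.06
Annual holding cost  = (Q/2)·H = (498/2) × 38 = $9,462.00
Total = $18,140.06 + $9,462.00 = $27,602.06

$27,602.06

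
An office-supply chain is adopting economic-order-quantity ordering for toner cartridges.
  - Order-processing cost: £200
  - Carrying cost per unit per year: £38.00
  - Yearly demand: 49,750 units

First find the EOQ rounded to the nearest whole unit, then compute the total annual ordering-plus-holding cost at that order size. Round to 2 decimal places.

£27,499.09

2DS/H = 2·49,750·200/38 = 523,684.21
EOQ = √523,684.21 ≈ 723.66 → Q = 724 units
Ordering: D/Q × S = 49,750/724 × £200 = £13,743.09
Holding:  Q/2 × H = 724/2 × £38 = £13,756.00
Total = £13,743.09 + £13,756.00 = £27,499.09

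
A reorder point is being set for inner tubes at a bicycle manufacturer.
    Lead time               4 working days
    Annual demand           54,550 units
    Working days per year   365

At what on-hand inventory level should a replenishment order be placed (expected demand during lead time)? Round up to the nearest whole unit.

Daily demand d = 54,550 / 365 = 149.452 units/day
Demand during lead time = 149.452 × 4 = 597.81
Reorder point = 597.81 → round up

598 units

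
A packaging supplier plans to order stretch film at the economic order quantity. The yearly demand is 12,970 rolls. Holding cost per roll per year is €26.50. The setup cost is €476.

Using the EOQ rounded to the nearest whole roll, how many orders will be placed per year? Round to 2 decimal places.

18.99 orders per year

Optimal lot size Q* = (2 × 12,970 × €476 / €26.5)^½ ≈ 682.60 → Q = 683
N = D/Q = 12,970/683 ≈ 18.990 orders/yr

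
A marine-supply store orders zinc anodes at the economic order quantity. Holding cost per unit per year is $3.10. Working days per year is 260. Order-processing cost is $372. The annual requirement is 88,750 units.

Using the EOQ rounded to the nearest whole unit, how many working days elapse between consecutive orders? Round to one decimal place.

Optimal lot size Q* = (2 × 88,750 × $372 / $3.1)^½ ≈ 4,615.19 → Q = 4,615 units
Days between orders = 260 / (D/Q) = 260 / 19.231 ≈ 13.520

13.5 days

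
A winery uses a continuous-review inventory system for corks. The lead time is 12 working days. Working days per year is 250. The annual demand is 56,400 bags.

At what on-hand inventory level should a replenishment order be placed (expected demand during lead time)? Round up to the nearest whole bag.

Daily demand d = 56,400 / 250 = 225.600 bags/day
Demand during lead time = 225.600 × 12 = 2,707.20
Reorder point = 2,707.20 → round up

2,708 bags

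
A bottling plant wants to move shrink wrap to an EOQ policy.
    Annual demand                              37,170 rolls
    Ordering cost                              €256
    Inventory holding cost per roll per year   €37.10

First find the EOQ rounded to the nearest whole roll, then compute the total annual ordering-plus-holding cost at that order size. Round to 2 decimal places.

€26,571.63

2DS/H = 2·37,170·256/37.1 = 512,966.04
EOQ = √512,966.04 ≈ 716.22 → Q = 716 rolls
Orders/yr = 37,170/716 = 51.913; ordering cost = 51.913 × €256 = €13,289.83
Average inventory = 716/2 = 358; holding cost = 358 × €37.1 = €13,281.80
Total = €13,289.83 + €13,281.80 = €26,571.63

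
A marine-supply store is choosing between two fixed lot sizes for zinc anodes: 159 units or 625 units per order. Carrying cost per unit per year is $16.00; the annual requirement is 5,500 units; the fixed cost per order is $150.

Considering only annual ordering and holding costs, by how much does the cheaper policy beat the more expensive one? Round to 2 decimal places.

TC(Q) = (D/Q)S + (Q/2)H
TC(159) = (5,500/159)×150 + (159/2)×16 = $6,460.68
TC(625) = (5,500/625)×150 + (625/2)×16 = $6,320.00
Cheaper: Q = 625.  Difference = $140.68

$140.68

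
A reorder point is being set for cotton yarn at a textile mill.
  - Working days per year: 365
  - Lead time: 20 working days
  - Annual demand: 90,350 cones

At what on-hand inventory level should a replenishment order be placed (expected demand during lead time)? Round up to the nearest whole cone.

Daily demand d = 90,350 / 365 = 247.534 cones/day
Demand during lead time = 247.534 × 20 = 4,950.68
Reorder point = 4,950.68 → round up

4,951 cones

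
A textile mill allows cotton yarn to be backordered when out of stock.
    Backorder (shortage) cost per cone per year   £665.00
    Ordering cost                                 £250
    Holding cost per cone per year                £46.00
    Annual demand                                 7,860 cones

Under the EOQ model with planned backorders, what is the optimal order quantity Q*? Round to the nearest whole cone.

Q* = √(2DS/H) · √((H + b)/b)
   = √(2 × 7,860 × 250 / 46) · √((46 + 665) / 665)
   = 292.292 × 1.0340 ≈ 302.23

302 cones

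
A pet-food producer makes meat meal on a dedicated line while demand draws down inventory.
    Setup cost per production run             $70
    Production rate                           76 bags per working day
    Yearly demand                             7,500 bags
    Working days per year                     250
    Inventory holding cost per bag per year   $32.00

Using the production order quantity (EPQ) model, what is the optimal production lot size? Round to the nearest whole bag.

233 bags

d = 7,500/250 = 30.0000 bags/day;  effective holding cost H(1 − d/p) = 32·(1 − 30.0000/76) = 19.36842
Q* = √(2DS / H_eff) = √(2·7,500·70 / 19.36842) ≈ 232.83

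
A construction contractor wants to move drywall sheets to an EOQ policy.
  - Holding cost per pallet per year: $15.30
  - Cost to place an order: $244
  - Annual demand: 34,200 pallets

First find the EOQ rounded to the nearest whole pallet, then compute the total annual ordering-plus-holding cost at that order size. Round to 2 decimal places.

$15,979.70

2DS/H = 2·34,200·244/15.3 = 1,090,823.53
EOQ = √1,090,823.53 ≈ 1,044.42 → Q = 1,044 pallets
Annual ordering cost = (D/Q)·S = (34,200/1,044) × 244 = $7,993.10
Annual holding cost  = (Q/2)·H = (1,044/2) × 15.3 = $7,986.60
Total = $7,993.10 + $7,986.60 = $15,979.70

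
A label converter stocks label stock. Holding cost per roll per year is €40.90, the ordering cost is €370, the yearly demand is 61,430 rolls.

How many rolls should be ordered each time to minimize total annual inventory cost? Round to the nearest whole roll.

EOQ = √(2DS/H) = √(2 × 61,430 × 370 / 40.9)
    = √(1,111,447.43) ≈ 1,054.25

1,054 rolls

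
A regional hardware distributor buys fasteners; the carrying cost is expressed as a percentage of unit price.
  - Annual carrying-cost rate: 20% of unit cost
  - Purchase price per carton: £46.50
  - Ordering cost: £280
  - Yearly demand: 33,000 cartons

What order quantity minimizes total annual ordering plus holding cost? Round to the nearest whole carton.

Carrying cost H = £46.5 × 20% = £9.3000/carton/yr
2DS/H = 2·33,000·280/9.3 = 1,987,096.77
EOQ = √1,987,096.77 ≈ 1,409.64

1,410 cartons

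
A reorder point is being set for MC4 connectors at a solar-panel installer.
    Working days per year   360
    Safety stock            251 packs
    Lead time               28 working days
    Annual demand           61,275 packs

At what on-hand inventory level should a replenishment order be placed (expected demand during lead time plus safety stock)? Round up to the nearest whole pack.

Daily demand d = 61,275 / 360 = 170.208 packs/day
Demand during lead time = 170.208 × 28 = 4,765.83
Reorder point = 4,765.83 + 251 = 5,016.83 → round up

5,017 packs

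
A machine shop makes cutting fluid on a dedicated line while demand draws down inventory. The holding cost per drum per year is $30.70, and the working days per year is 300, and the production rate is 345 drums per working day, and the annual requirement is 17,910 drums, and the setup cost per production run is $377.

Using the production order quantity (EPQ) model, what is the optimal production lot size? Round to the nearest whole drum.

729 drums

d = 17,910/300 = 59.7000 drums/day;  effective holding cost H(1 − d/p) = 30.7·(1 − 59.7000/345) = 25.38757
Q* = √(2DS / H_eff) = √(2·17,910·377 / 25.38757) ≈ 729.33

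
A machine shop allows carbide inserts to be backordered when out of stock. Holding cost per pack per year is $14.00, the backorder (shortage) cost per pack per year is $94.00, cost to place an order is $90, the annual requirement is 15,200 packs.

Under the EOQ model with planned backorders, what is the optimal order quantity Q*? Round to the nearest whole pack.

474 packs

Basic EOQ = √(2·15,200·90/14) = 442.073
Backorder adjustment √((H+b)/b) = √((14+94)/94) = 1.0719
Q* = 442.073 × 1.0719 ≈ 473.85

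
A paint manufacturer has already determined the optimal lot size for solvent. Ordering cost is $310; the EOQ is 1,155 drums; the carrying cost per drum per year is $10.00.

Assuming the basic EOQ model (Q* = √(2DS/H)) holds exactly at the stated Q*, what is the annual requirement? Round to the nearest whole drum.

21,517 drums per year

From Q* = √(2DS/H) ⇒ Q*² = 2DS/H.
D = Q²H / (2S) = 1,155² × 10 / (2 × 310) = 21,516.53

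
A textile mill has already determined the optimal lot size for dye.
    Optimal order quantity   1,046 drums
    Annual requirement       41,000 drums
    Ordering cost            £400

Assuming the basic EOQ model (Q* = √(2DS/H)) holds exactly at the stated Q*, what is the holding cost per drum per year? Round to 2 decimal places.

EOQ relation: Q² = 2DS/H, so rearrange for the unknown.
H = 2DS / Q² = 2 × 41,000 × 400 / 1,046² = 29.9785

£29.98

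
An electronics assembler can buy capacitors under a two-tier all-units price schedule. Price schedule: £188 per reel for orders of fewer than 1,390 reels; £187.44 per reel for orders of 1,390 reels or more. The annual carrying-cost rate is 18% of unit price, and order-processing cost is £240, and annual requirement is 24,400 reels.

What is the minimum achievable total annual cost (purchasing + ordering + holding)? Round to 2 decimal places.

H₁ = 18%×£188 = £33.8400;  H₂ = 18%×£187.44 = £33.7392
EOQ₁ = √(2×24,400×240/33.8400) = 588.30  (< 1,390, feasible at tier 1)
EOQ₂ = √(2×24,400×240/33.7392) = 589.18  (< 1,390 → use Q = 1,390 at tier-2 price)
TC(tier 1 (EOQ₁), Q≈588.3) = £4,607,108.14
TC(tier 2, Q≈1,390.0) = £4,601,197.69
Minimum at tier 2: £4,601,197.69

£4,601,197.69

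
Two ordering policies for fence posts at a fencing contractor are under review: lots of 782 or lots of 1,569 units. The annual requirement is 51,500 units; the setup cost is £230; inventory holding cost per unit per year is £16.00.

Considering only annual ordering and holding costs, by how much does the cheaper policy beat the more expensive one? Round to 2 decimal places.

£1,301.66

TC(Q) = (D/Q)S + (Q/2)H
TC(782) = (51,500/782)×230 + (782/2)×16 = £21,403.06
TC(1,569) = (51,500/1,569)×230 + (1,569/2)×16 = £20,101.39
Lots of 1,569 are cheaper by £1,301.66.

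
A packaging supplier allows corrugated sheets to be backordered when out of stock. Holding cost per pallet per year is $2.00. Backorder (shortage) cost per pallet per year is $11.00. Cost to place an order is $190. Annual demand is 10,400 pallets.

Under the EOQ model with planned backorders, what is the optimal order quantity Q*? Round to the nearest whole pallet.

Q* = √(2DS/H) · √((H + b)/b)
   = √(2 × 10,400 × 190 / 2) · √((2 + 11) / 11)
   = 1,405.703 × 1.0871 ≈ 1,528.16

1,528 pallets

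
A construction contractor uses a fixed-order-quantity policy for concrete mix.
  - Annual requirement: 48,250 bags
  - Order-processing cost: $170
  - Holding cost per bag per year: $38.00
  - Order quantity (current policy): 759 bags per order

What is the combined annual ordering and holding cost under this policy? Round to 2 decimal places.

$25,227.98

Orders/yr = 48,250/759 = 63.570; ordering cost = 63.570 × $170 = $10,806.98
Average inventory = 759/2 = 379.5; holding cost = 379.5 × $38 = $14,421.00
Total = $10,806.98 + $14,421.00 = $25,227.98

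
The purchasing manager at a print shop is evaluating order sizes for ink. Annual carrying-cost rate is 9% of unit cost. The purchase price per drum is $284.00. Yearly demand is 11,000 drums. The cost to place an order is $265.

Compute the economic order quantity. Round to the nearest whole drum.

478 drums

H = i·C = 0.09 × $284 = $25.5600 per drum-year
Q* = √(2·D·S / H) = √(2·11,000·265 / 25.56) = √228,090.8 ≈ 477.59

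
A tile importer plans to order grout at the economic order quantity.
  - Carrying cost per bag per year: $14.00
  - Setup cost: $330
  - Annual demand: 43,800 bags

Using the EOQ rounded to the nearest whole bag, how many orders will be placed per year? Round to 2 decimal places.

30.48 orders per year

Q* = √(2·D·S / H) = √(2·43,800·330 / 14) = √2,064,857.1 ≈ 1,436.96 → Q = 1,437
N = D/Q = 43,800/1,437 ≈ 30.480 orders/yr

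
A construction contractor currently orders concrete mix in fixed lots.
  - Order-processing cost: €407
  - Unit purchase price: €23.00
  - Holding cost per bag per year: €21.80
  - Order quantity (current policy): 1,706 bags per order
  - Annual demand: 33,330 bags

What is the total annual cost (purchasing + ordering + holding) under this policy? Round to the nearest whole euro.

Ordering: D/Q × S = 33,330/1,706 × €407 = €7,951.53
Holding:  Q/2 × H = 1,706/2 × €21.8 = €18,595.40
Purchase cost = D·C = 33,330 × 23 = €766,590.00
Total = €7,951.53 + €18,595.40 + €766,590.00 = €793,136.93

€793,137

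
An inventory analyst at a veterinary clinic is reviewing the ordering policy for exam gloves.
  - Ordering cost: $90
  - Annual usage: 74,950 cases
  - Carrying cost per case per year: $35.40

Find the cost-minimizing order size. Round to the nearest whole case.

617 cases

Q* = √(2·D·S / H) = √(2·74,950·90 / 35.4) = √381,101.7 ≈ 617.33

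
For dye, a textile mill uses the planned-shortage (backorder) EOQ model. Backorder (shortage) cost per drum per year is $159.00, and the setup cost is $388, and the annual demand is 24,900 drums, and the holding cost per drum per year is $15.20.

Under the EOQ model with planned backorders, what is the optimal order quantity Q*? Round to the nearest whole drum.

Basic EOQ = √(2·24,900·388/15.2) = 1,127.480
Backorder adjustment √((H+b)/b) = √((15.2+159)/159) = 1.0467
Q* = 1,127.480 × 1.0467 ≈ 1,180.14

1,180 drums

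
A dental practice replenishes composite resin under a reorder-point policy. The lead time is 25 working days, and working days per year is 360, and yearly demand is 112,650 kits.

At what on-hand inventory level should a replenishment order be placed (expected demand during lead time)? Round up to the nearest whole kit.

Daily demand d = 112,650 / 360 = 312.917 kits/day
Demand during lead time = 312.917 × 25 = 7,822.92
Reorder point = 7,822.92 → round up

7,823 kits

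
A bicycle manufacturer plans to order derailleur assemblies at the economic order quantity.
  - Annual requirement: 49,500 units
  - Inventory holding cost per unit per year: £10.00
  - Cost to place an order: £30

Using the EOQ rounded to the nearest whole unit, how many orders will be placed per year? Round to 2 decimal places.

2DS/H = 2·49,500·30/10 = 297,000.00
EOQ = √297,000.00 ≈ 544.98 → Q = 545
N = D/Q = 49,500/545 ≈ 90.826 orders/yr

90.83 orders per year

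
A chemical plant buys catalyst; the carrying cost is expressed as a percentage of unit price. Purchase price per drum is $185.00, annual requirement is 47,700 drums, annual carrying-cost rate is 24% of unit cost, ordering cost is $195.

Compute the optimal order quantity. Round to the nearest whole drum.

647 drums

Carrying cost H = $185 × 24% = $44.4000/drum/yr
Q* = √(2·D·S / H) = √(2·47,700·195 / 44.4) = √418,986.5 ≈ 647.29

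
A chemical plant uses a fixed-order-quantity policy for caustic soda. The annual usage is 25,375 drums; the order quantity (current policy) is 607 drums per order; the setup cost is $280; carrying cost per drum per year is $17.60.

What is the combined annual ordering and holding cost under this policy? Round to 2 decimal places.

Ordering: D/Q × S = 25,375/607 × $280 = $11,705.11
Holding:  Q/2 × H = 607/2 × $17.6 = $5,341.60
Total = $11,705.11 + $5,341.60 = $17,046.71

$17,046.71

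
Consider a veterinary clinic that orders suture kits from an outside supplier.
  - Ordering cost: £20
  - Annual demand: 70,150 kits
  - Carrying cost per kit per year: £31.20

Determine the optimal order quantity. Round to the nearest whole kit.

300 kits

2DS/H = 2·70,150·20/31.2 = 89,935.90
EOQ = √89,935.90 ≈ 299.89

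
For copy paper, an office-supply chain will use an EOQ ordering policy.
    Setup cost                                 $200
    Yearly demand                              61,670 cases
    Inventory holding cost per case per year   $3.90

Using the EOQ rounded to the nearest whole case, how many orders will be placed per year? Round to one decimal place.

Optimal lot size Q* = (2 × 61,670 × $200 / $3.9)^½ ≈ 2,514.98 → Q = 2,515
Orders per year = D/Q = 61,670 / 2,515 = 24.521

24.5 orders per year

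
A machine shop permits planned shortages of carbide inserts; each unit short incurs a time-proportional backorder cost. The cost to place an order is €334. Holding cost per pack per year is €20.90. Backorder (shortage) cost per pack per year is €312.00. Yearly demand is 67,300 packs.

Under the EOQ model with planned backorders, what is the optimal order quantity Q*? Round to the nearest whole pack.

Q* = √(2DS/H) · √((H + b)/b)
   = √(2 × 67,300 × 334 / 20.9) · √((20.9 + 312) / 312)
   = 1,466.637 × 1.0330 ≈ 1,514.96

1,515 packs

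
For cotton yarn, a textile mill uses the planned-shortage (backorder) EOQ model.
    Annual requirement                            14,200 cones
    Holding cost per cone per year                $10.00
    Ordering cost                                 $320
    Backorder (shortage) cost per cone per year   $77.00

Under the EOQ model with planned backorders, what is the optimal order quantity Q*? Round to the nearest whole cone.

1,013 cones

Q* = √(2DS/H) · √((H + b)/b)
   = √(2 × 14,200 × 320 / 10) · √((10 + 77) / 77)
   = 953.310 × 1.0630 ≈ 1,013.32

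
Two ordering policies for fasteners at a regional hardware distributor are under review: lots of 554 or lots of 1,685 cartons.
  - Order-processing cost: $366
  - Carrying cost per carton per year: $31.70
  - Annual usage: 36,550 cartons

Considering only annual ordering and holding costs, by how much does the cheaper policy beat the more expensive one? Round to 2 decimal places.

TC(Q) = (D/Q)S + (Q/2)H
TC(554) = (36,550/554)×366 + (554/2)×31.7 = $32,927.65
TC(1,685) = (36,550/1,685)×366 + (1,685/2)×31.7 = $34,646.30
Lots of 554 are cheaper by $1,718.65.

$1,718.65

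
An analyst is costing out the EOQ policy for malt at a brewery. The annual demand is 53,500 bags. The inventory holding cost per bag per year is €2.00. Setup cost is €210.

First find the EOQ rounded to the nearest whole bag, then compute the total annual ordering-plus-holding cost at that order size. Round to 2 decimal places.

€6,703.73

Optimal lot size Q* = (2 × 53,500 × €210 / €2)^½ ≈ 3,351.87 → Q = 3,352 bags
Ordering: D/Q × S = 53,500/3,352 × €210 = €3,351.73
Holding:  Q/2 × H = 3,352/2 × €2 = €3,352.00
Total = €3,351.73 + €3,352.00 = €6,703.73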